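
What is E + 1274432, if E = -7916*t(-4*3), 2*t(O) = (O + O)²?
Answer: -1005376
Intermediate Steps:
t(O) = 2*O² (t(O) = (O + O)²/2 = (2*O)²/2 = (4*O²)/2 = 2*O²)
E = -2279808 (E = -15832*(-4*3)² = -15832*(-12)² = -15832*144 = -7916*288 = -2279808)
E + 1274432 = -2279808 + 1274432 = -1005376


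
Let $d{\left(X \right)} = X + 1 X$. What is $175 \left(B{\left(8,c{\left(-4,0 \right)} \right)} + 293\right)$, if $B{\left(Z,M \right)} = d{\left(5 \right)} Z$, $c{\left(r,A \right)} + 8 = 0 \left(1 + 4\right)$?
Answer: $65275$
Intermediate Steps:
$d{\left(X \right)} = 2 X$ ($d{\left(X \right)} = X + X = 2 X$)
$c{\left(r,A \right)} = -8$ ($c{\left(r,A \right)} = -8 + 0 \left(1 + 4\right) = -8 + 0 \cdot 5 = -8 + 0 = -8$)
$B{\left(Z,M \right)} = 10 Z$ ($B{\left(Z,M \right)} = 2 \cdot 5 Z = 10 Z$)
$175 \left(B{\left(8,c{\left(-4,0 \right)} \right)} + 293\right) = 175 \left(10 \cdot 8 + 293\right) = 175 \left(80 + 293\right) = 175 \cdot 373 = 65275$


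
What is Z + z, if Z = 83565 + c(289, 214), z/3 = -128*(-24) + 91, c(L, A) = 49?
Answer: 93103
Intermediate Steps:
z = 9489 (z = 3*(-128*(-24) + 91) = 3*(3072 + 91) = 3*3163 = 9489)
Z = 83614 (Z = 83565 + 49 = 83614)
Z + z = 83614 + 9489 = 93103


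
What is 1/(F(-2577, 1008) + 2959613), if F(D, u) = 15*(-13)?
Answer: 1/2959418 ≈ 3.3790e-7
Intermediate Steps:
F(D, u) = -195
1/(F(-2577, 1008) + 2959613) = 1/(-195 + 2959613) = 1/2959418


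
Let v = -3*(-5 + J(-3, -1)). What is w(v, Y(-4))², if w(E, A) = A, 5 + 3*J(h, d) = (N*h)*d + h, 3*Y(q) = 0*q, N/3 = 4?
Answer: 0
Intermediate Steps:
N = 12 (N = 3*4 = 12)
Y(q) = 0 (Y(q) = (0*q)/3 = (⅓)*0 = 0)
J(h, d) = -5/3 + h/3 + 4*d*h (J(h, d) = -5/3 + ((12*h)*d + h)/3 = -5/3 + (12*d*h + h)/3 = -5/3 + (h + 12*d*h)/3 = -5/3 + (h/3 + 4*d*h) = -5/3 + h/3 + 4*d*h)
v = -13 (v = -3*(-5 + (-5/3 + (⅓)*(-3) + 4*(-1)*(-3))) = -3*(-5 + (-5/3 - 1 + 12)) = -3*(-5 + 28/3) = -3*13/3 = -13)
w(v, Y(-4))² = 0² = 0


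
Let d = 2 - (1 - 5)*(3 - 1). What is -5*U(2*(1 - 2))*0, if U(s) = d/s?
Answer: 0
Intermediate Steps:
d = 10 (d = 2 - (-4)*2 = 2 - 1*(-8) = 2 + 8 = 10)
U(s) = 10/s
-5*U(2*(1 - 2))*0 = -50/(2*(1 - 2))*0 = -50/(2*(-1))*0 = -50/(-2)*0 = -50*(-1)/2*0 = -5*(-5)*0 = 25*0 = 0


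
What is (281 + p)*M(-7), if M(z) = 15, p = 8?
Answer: 4335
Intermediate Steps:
(281 + p)*M(-7) = (281 + 8)*15 = 289*15 = 4335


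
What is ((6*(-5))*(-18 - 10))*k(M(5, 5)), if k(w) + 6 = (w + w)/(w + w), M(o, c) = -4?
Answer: -4200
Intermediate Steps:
k(w) = -5 (k(w) = -6 + (w + w)/(w + w) = -6 + (2*w)/((2*w)) = -6 + (2*w)*(1/(2*w)) = -6 + 1 = -5)
((6*(-5))*(-18 - 10))*k(M(5, 5)) = ((6*(-5))*(-18 - 10))*(-5) = -30*(-28)*(-5) = 840*(-5) = -4200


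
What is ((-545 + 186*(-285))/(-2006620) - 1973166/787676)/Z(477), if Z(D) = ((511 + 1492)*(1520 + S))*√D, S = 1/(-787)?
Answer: -154142228088619*√53/30107783521152448610268 ≈ -3.7272e-8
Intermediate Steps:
S = -1/787 ≈ -0.0012706
Z(D) = 2396066717*√D/787 (Z(D) = ((511 + 1492)*(1520 - 1/787))*√D = (2003*(1196239/787))*√D = 2396066717*√D/787)
((-545 + 186*(-285))/(-2006620) - 1973166/787676)/Z(477) = ((-545 + 186*(-285))/(-2006620) - 1973166/787676)/((2396066717*√477/787)) = ((-545 - 53010)*(-1/2006620) - 1973166*1/787676)/((2396066717*(3*√53)/787)) = (-53555*(-1/2006620) - 986583/393838)/((7188200151*√53/787)) = (10711/401324 - 986583/393838)*(787*√53/380974608003) = -154142228088619*√53/30107783521152448610268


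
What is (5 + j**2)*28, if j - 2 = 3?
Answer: 840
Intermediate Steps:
j = 5 (j = 2 + 3 = 5)
(5 + j**2)*28 = (5 + 5**2)*28 = (5 + 25)*28 = 30*28 = 840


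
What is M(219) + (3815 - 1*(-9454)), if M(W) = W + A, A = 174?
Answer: 13662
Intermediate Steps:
M(W) = 174 + W (M(W) = W + 174 = 174 + W)
M(219) + (3815 - 1*(-9454)) = (174 + 219) + (3815 - 1*(-9454)) = 393 + (3815 + 9454) = 393 + 13269 = 13662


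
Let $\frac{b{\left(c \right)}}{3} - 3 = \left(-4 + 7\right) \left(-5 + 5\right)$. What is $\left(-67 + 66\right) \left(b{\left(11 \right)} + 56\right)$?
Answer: $-65$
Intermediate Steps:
$b{\left(c \right)} = 9$ ($b{\left(c \right)} = 9 + 3 \left(-4 + 7\right) \left(-5 + 5\right) = 9 + 3 \cdot 3 \cdot 0 = 9 + 3 \cdot 0 = 9 + 0 = 9$)
$\left(-67 + 66\right) \left(b{\left(11 \right)} + 56\right) = \left(-67 + 66\right) \left(9 + 56\right) = \left(-1\right) 65 = -65$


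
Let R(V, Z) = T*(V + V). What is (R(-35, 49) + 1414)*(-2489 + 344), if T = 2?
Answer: -2732730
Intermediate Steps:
R(V, Z) = 4*V (R(V, Z) = 2*(V + V) = 2*(2*V) = 4*V)
(R(-35, 49) + 1414)*(-2489 + 344) = (4*(-35) + 1414)*(-2489 + 344) = (-140 + 1414)*(-2145) = 1274*(-2145) = -2732730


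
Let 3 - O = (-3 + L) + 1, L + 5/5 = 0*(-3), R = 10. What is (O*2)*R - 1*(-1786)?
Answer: 1906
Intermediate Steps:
L = -1 (L = -1 + 0*(-3) = -1 + 0 = -1)
O = 6 (O = 3 - ((-3 - 1) + 1) = 3 - (-4 + 1) = 3 - 1*(-3) = 3 + 3 = 6)
(O*2)*R - 1*(-1786) = (6*2)*10 - 1*(-1786) = 12*10 + 1786 = 120 + 1786 = 1906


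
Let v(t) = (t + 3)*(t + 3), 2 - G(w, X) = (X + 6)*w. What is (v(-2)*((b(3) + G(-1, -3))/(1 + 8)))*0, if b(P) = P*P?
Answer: 0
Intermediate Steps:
b(P) = P²
G(w, X) = 2 - w*(6 + X) (G(w, X) = 2 - (X + 6)*w = 2 - (6 + X)*w = 2 - w*(6 + X))
v(t) = (3 + t)² (v(t) = (3 + t)*(3 + t) = (3 + t)²)
(v(-2)*((b(3) + G(-1, -3))/(1 + 8)))*0 = ((3 - 2)²*((3² + (2 - 6*(-1) - 1*(-3)*(-1)))/(1 + 8)))*0 = (1²*((9 + (2 + 6 - 3))/9))*0 = (1*((9 + 5)*(⅑)))*0 = (1*(14*(⅑)))*0 = (1*(14/9))*0 = (14/9)*0 = 0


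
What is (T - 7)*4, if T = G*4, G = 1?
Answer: -12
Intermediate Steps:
T = 4 (T = 1*4 = 4)
(T - 7)*4 = (4 - 7)*4 = -3*4 = -12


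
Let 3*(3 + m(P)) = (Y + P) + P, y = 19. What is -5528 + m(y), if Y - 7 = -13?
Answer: -16561/3 ≈ -5520.3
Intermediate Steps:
Y = -6 (Y = 7 - 13 = -6)
m(P) = -5 + 2*P/3 (m(P) = -3 + ((-6 + P) + P)/3 = -3 + (-6 + 2*P)/3 = -3 + (-2 + 2*P/3) = -5 + 2*P/3)
-5528 + m(y) = -5528 + (-5 + (⅔)*19) = -5528 + (-5 + 38/3) = -5528 + 23/3 = -16561/3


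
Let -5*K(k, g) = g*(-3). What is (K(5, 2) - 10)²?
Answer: 1936/25 ≈ 77.440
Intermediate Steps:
K(k, g) = 3*g/5 (K(k, g) = -g*(-3)/5 = -(-3)*g/5 = 3*g/5)
(K(5, 2) - 10)² = ((⅗)*2 - 10)² = (6/5 - 10)² = (-44/5)² = 1936/25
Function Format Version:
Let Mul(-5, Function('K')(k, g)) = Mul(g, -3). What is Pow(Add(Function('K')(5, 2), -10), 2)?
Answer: Rational(1936, 25) ≈ 77.440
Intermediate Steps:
Function('K')(k, g) = Mul(Rational(3, 5), g) (Function('K')(k, g) = Mul(Rational(-1, 5), Mul(g, -3)) = Mul(Rational(-1, 5), Mul(-3, g)) = Mul(Rational(3, 5), g))
Pow(Add(Function('K')(5, 2), -10), 2) = Pow(Add(Mul(Rational(3, 5), 2), -10), 2) = Pow(Add(Rational(6, 5), -10), 2) = Pow(Rational(-44, 5), 2) = Rational(1936, 25)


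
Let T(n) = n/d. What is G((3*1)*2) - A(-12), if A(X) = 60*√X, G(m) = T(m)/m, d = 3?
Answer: ⅓ - 120*I*√3 ≈ 0.33333 - 207.85*I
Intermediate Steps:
T(n) = n/3
G(m) = ⅓ (G(m) = (m/3)/m = ⅓)
G((3*1)*2) - A(-12) = ⅓ - 60*√(-12) = ⅓ - 60*2*I*√3 = ⅓ - 120*I*√3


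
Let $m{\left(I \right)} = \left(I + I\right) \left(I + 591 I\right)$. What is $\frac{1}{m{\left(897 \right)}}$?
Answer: $\frac{1}{952657056} \approx 1.0497 \cdot 10^{-9}$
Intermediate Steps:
$m{\left(I \right)} = 1184 I^{2}$ ($m{\left(I \right)} = 2 I 592 I = 1184 I^{2}$)
$\frac{1}{m{\left(897 \right)}} = \frac{1}{1184 \cdot 897^{2}} = \frac{1}{1184 \cdot 804609} = \frac{1}{952657056}$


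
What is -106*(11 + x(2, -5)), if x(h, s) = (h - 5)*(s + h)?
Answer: -2120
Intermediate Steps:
x(h, s) = (-5 + h)*(h + s)
-106*(11 + x(2, -5)) = -106*(11 + (2² - 5*2 - 5*(-5) + 2*(-5))) = -106*(11 + (4 - 10 + 25 - 10)) = -106*(11 + 9) = -106*20 = -2120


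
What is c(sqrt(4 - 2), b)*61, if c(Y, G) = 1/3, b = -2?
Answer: 61/3 ≈ 20.333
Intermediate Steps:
c(Y, G) = 1/3
c(sqrt(4 - 2), b)*61 = (1/3)*61 = 61/3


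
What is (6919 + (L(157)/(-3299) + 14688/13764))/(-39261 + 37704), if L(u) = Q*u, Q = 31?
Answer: -26179626334/5891614821 ≈ -4.4435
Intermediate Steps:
L(u) = 31*u
(6919 + (L(157)/(-3299) + 14688/13764))/(-39261 + 37704) = (6919 + ((31*157)/(-3299) + 14688/13764))/(-39261 + 37704) = (6919 + (4867*(-1/3299) + 14688*(1/13764)))/(-1557) = (6919 + (-4867/3299 + 1224/1147))*(-1/1557) = (6919 - 1544473/3783953)*(-1/1557) = (26179626334/3783953)*(-1/1557) = -26179626334/5891614821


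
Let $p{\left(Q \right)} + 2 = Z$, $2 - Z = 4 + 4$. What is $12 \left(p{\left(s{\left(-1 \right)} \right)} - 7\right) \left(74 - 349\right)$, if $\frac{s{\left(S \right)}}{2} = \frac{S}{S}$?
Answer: $49500$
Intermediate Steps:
$s{\left(S \right)} = 2$ ($s{\left(S \right)} = 2 \frac{S}{S} = 2 \cdot 1 = 2$)
$Z = -6$ ($Z = 2 - \left(4 + 4\right) = 2 - 8 = -6$)
$p{\left(Q \right)} = -8$ ($p{\left(Q \right)} = -2 - 6 = -8$)
$12 \left(p{\left(s{\left(-1 \right)} \right)} - 7\right) \left(74 - 349\right) = 12 \left(-8 - 7\right) \left(74 - 349\right) = 12 \left(-15\right) \left(-275\right) = \left(-180\right) \left(-275\right) = 49500$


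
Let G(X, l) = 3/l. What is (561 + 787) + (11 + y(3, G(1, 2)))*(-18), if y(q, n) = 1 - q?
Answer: 1186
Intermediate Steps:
(561 + 787) + (11 + y(3, G(1, 2)))*(-18) = (561 + 787) + (11 + (1 - 1*3))*(-18) = 1348 + (11 + (1 - 3))*(-18) = 1348 + (11 - 2)*(-18) = 1348 + 9*(-18) = 1348 - 162 = 1186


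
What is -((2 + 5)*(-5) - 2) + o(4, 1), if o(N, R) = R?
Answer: 38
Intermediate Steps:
-((2 + 5)*(-5) - 2) + o(4, 1) = -((2 + 5)*(-5) - 2) + 1 = -(7*(-5) - 2) + 1 = -(-35 - 2) + 1 = -1*(-37) + 1 = 37 + 1 = 38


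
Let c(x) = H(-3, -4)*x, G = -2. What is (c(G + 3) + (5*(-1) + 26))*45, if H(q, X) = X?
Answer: 765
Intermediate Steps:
c(x) = -4*x
(c(G + 3) + (5*(-1) + 26))*45 = (-4*(-2 + 3) + (5*(-1) + 26))*45 = (-4*1 + (-5 + 26))*45 = (-4 + 21)*45 = 17*45 = 765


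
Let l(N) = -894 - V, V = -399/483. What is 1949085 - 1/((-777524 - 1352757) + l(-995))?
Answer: 95538311139533/49017006 ≈ 1.9491e+6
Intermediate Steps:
V = -19/23 (V = -399*1/483 = -19/23 ≈ -0.82609)
l(N) = -20543/23 (l(N) = -894 - 1*(-19/23) = -894 + 19/23 = -20543/23)
1949085 - 1/((-777524 - 1352757) + l(-995)) = 1949085 - 1/((-777524 - 1352757) - 20543/23) = 1949085 - 1/(-2130281 - 20543/23) = 1949085 - 1/(-49017006/23) = 1949085 - 1*(-23/49017006) = 1949085 + 23/49017006 = 95538311139533/49017006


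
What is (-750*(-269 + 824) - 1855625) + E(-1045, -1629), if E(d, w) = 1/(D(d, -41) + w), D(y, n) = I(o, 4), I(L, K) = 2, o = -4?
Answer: -3696340626/1627 ≈ -2.2719e+6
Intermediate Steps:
D(y, n) = 2
E(d, w) = 1/(2 + w)
(-750*(-269 + 824) - 1855625) + E(-1045, -1629) = (-750*(-269 + 824) - 1855625) + 1/(2 - 1629) = (-750*555 - 1855625) + 1/(-1627) = (-416250 - 1855625) - 1/1627 = -2271875 - 1/1627 = -3696340626/1627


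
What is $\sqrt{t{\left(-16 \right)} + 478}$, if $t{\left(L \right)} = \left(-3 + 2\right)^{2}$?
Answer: $\sqrt{479} \approx 21.886$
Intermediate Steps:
$t{\left(L \right)} = 1$ ($t{\left(L \right)} = \left(-1\right)^{2} = 1$)
$\sqrt{t{\left(-16 \right)} + 478} = \sqrt{1 + 478} = \sqrt{479}$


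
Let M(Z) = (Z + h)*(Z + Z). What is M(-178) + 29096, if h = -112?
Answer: 132336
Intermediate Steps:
M(Z) = 2*Z*(-112 + Z) (M(Z) = (Z - 112)*(Z + Z) = (-112 + Z)*(2*Z) = 2*Z*(-112 + Z))
M(-178) + 29096 = 2*(-178)*(-112 - 178) + 29096 = 2*(-178)*(-290) + 29096 = 103240 + 29096 = 132336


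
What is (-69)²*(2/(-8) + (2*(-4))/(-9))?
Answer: 12167/4 ≈ 3041.8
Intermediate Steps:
(-69)²*(2/(-8) + (2*(-4))/(-9)) = 4761*(2*(-⅛) - 8*(-⅑)) = 4761*(-¼ + 8/9) = 4761*(23/36) = 12167/4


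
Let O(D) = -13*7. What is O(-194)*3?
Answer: -273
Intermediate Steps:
O(D) = -91
O(-194)*3 = -91*3 = -273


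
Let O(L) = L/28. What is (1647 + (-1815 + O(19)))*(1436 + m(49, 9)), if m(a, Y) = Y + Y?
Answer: -3405995/14 ≈ -2.4329e+5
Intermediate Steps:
O(L) = L/28 (O(L) = L*(1/28) = L/28)
m(a, Y) = 2*Y
(1647 + (-1815 + O(19)))*(1436 + m(49, 9)) = (1647 + (-1815 + (1/28)*19))*(1436 + 2*9) = (1647 + (-1815 + 19/28))*(1436 + 18) = (1647 - 50801/28)*1454 = -4685/28*1454 = -3405995/14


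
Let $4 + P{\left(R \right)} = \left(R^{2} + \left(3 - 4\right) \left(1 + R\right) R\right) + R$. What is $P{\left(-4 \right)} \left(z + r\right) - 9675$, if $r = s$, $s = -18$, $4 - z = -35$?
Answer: $-9759$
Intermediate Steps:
$z = 39$ ($z = 4 - -35 = 4 + 35 = 39$)
$r = -18$
$P{\left(R \right)} = -4 + R + R^{2} + R \left(-1 - R\right)$ ($P{\left(R \right)} = -4 + \left(\left(R^{2} + \left(3 - 4\right) \left(1 + R\right) R\right) + R\right) = -4 + \left(\left(R^{2} + - (1 + R) R\right) + R\right) = -4 + \left(\left(R^{2} + \left(-1 - R\right) R\right) + R\right) = -4 + \left(\left(R^{2} + R \left(-1 - R\right)\right) + R\right) = -4 + \left(R + R^{2} + R \left(-1 - R\right)\right) = -4 + R + R^{2} + R \left(-1 - R\right)$)
$P{\left(-4 \right)} \left(z + r\right) - 9675 = - 4 \left(39 - 18\right) - 9675 = \left(-4\right) 21 - 9675 = -84 - 9675 = -9759$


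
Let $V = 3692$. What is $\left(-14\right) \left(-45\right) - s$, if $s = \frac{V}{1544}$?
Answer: $\frac{242257}{386} \approx 627.61$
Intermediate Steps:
$s = \frac{923}{386}$ ($s = \frac{3692}{1544} = 3692 \cdot \frac{1}{1544} = \frac{923}{386} \approx 2.3912$)
$\left(-14\right) \left(-45\right) - s = \left(-14\right) \left(-45\right) - \frac{923}{386} = 630 - \frac{923}{386} = \frac{242257}{386}$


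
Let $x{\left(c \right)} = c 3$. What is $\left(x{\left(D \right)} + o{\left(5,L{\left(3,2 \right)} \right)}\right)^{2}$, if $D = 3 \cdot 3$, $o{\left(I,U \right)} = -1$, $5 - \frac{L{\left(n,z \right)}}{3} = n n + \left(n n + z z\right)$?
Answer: $676$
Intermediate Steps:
$L{\left(n,z \right)} = 15 - 6 n^{2} - 3 z^{2}$ ($L{\left(n,z \right)} = 15 - 3 \left(n n + \left(n n + z z\right)\right) = 15 - 3 \left(n^{2} + \left(n^{2} + z^{2}\right)\right) = 15 - 3 \left(z^{2} + 2 n^{2}\right) = 15 - \left(3 z^{2} + 6 n^{2}\right) = 15 - 6 n^{2} - 3 z^{2}$)
$D = 9$
$x{\left(c \right)} = 3 c$
$\left(x{\left(D \right)} + o{\left(5,L{\left(3,2 \right)} \right)}\right)^{2} = \left(3 \cdot 9 - 1\right)^{2} = \left(27 - 1\right)^{2} = 26^{2} = 676$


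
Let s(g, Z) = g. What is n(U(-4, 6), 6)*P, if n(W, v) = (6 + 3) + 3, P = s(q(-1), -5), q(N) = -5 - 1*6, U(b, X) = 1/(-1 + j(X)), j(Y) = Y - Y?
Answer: -132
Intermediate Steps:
j(Y) = 0
U(b, X) = -1 (U(b, X) = 1/(-1 + 0) = 1/(-1) = -1)
q(N) = -11 (q(N) = -5 - 6 = -11)
P = -11
n(W, v) = 12 (n(W, v) = 9 + 3 = 12)
n(U(-4, 6), 6)*P = 12*(-11) = -132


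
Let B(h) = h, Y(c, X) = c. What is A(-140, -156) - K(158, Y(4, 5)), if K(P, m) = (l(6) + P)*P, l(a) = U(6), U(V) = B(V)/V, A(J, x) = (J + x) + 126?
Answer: -25292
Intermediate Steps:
A(J, x) = 126 + J + x
U(V) = 1 (U(V) = V/V = 1)
l(a) = 1
K(P, m) = P*(1 + P) (K(P, m) = (1 + P)*P = P*(1 + P))
A(-140, -156) - K(158, Y(4, 5)) = (126 - 140 - 156) - 158*(1 + 158) = -170 - 158*159 = -170 - 1*25122 = -170 - 25122 = -25292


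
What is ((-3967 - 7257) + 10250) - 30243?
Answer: -31217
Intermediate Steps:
((-3967 - 7257) + 10250) - 30243 = (-11224 + 10250) - 30243 = -974 - 30243 = -31217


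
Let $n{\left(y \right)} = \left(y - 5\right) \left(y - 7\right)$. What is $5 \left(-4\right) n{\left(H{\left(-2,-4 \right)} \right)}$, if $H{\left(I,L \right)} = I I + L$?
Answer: $-700$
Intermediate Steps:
$H{\left(I,L \right)} = L + I^{2}$ ($H{\left(I,L \right)} = I^{2} + L = L + I^{2}$)
$n{\left(y \right)} = \left(-7 + y\right) \left(-5 + y\right)$ ($n{\left(y \right)} = \left(-5 + y\right) \left(-7 + y\right) = \left(-7 + y\right) \left(-5 + y\right)$)
$5 \left(-4\right) n{\left(H{\left(-2,-4 \right)} \right)} = 5 \left(-4\right) \left(35 + \left(-4 + \left(-2\right)^{2}\right)^{2} - 12 \left(-4 + \left(-2\right)^{2}\right)\right) = - 20 \left(35 + \left(-4 + 4\right)^{2} - 12 \left(-4 + 4\right)\right) = - 20 \left(35 + 0^{2} - 0\right) = - 20 \left(35 + 0 + 0\right) = \left(-20\right) 35 = -700$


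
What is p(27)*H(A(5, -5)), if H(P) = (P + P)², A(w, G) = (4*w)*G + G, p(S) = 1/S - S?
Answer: -3567200/3 ≈ -1.1891e+6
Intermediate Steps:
A(w, G) = G + 4*G*w (A(w, G) = 4*G*w + G = G + 4*G*w)
H(P) = 4*P² (H(P) = (2*P)² = 4*P²)
p(27)*H(A(5, -5)) = (1/27 - 1*27)*(4*(-5*(1 + 4*5))²) = (1/27 - 27)*(4*(-5*(1 + 20))²) = -2912*(-5*21)²/27 = -2912*(-105)²/27 = -2912*11025/27 = -728/27*44100 = -3567200/3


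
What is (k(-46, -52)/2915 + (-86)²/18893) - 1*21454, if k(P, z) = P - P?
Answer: -405323026/18893 ≈ -21454.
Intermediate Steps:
k(P, z) = 0
(k(-46, -52)/2915 + (-86)²/18893) - 1*21454 = (0/2915 + (-86)²/18893) - 1*21454 = (0*(1/2915) + 7396*(1/18893)) - 21454 = (0 + 7396/18893) - 21454 = 7396/18893 - 21454 = -405323026/18893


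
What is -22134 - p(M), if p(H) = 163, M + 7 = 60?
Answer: -22297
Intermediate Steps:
M = 53 (M = -7 + 60 = 53)
-22134 - p(M) = -22134 - 1*163 = -22134 - 163 = -22297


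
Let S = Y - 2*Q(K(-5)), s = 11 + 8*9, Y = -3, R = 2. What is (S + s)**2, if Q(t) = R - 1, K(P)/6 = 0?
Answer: 6084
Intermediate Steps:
K(P) = 0 (K(P) = 6*0 = 0)
Q(t) = 1 (Q(t) = 2 - 1 = 1)
s = 83 (s = 11 + 72 = 83)
S = -5 (S = -3 - 2*1 = -3 - 2 = -5)
(S + s)**2 = (-5 + 83)**2 = 78**2 = 6084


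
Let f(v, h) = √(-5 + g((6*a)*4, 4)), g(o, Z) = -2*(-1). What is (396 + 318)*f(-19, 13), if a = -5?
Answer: 714*I*√3 ≈ 1236.7*I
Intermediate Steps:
g(o, Z) = 2
f(v, h) = I*√3 (f(v, h) = √(-5 + 2) = √(-3) = I*√3)
(396 + 318)*f(-19, 13) = (396 + 318)*(I*√3) = 714*(I*√3) = 714*I*√3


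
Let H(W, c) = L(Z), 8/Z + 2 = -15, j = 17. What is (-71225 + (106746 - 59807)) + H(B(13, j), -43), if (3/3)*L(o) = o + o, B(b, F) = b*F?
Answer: -412878/17 ≈ -24287.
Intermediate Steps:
Z = -8/17 (Z = 8/(-2 - 15) = 8/(-17) = 8*(-1/17) = -8/17 ≈ -0.47059)
B(b, F) = F*b
L(o) = 2*o (L(o) = o + o = 2*o)
H(W, c) = -16/17 (H(W, c) = 2*(-8/17) = -16/17)
(-71225 + (106746 - 59807)) + H(B(13, j), -43) = (-71225 + (106746 - 59807)) - 16/17 = (-71225 + 46939) - 16/17 = -24286 - 16/17 = -412878/17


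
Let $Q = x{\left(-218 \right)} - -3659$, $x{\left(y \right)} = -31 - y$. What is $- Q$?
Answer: $-3846$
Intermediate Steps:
$Q = 3846$ ($Q = \left(-31 - -218\right) - -3659 = \left(-31 + 218\right) + 3659 = 187 + 3659 = 3846$)
$- Q = \left(-1\right) 3846 = -3846$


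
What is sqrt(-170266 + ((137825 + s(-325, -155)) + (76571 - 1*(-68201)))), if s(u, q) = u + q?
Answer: sqrt(111851) ≈ 334.44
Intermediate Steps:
s(u, q) = q + u
sqrt(-170266 + ((137825 + s(-325, -155)) + (76571 - 1*(-68201)))) = sqrt(-170266 + ((137825 + (-155 - 325)) + (76571 - 1*(-68201)))) = sqrt(-170266 + ((137825 - 480) + (76571 + 68201))) = sqrt(-170266 + (137345 + 144772)) = sqrt(-170266 + 282117) = sqrt(111851)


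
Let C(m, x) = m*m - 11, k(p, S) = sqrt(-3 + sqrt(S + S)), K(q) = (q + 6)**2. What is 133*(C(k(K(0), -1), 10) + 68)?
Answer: 7182 + 133*I*sqrt(2) ≈ 7182.0 + 188.09*I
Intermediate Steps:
K(q) = (6 + q)**2
k(p, S) = sqrt(-3 + sqrt(2)*sqrt(S)) (k(p, S) = sqrt(-3 + sqrt(2*S)) = sqrt(-3 + sqrt(2)*sqrt(S)))
C(m, x) = -11 + m**2 (C(m, x) = m**2 - 11 = -11 + m**2)
133*(C(k(K(0), -1), 10) + 68) = 133*((-11 + (sqrt(-3 + sqrt(2)*sqrt(-1)))**2) + 68) = 133*((-11 + (sqrt(-3 + sqrt(2)*I))**2) + 68) = 133*((-11 + (sqrt(-3 + I*sqrt(2)))**2) + 68) = 133*((-11 + (-3 + I*sqrt(2))) + 68) = 133*((-14 + I*sqrt(2)) + 68) = 133*(54 + I*sqrt(2)) = 7182 + 133*I*sqrt(2)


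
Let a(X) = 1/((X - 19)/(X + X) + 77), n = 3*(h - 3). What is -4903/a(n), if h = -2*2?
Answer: -8026211/21 ≈ -3.8220e+5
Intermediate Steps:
h = -4
n = -21 (n = 3*(-4 - 3) = 3*(-7) = -21)
a(X) = 1/(77 + (-19 + X)/(2*X)) (a(X) = 1/((-19 + X)/((2*X)) + 77) = 1/((-19 + X)*(1/(2*X)) + 77) = 1/((-19 + X)/(2*X) + 77) = 1/(77 + (-19 + X)/(2*X)))
-4903/a(n) = -4903/(2*(-21)/(-19 + 155*(-21))) = -4903/(2*(-21)/(-19 - 3255)) = -4903/(2*(-21)/(-3274)) = -4903/(2*(-21)*(-1/3274)) = -4903/21/1637 = -4903*1637/21 = -8026211/21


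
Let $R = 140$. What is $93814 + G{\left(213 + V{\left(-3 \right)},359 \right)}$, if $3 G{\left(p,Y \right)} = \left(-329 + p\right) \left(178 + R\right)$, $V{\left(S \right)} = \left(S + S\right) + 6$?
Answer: $81518$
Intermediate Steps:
$V{\left(S \right)} = 6 + 2 S$ ($V{\left(S \right)} = 2 S + 6 = 6 + 2 S$)
$G{\left(p,Y \right)} = -34874 + 106 p$ ($G{\left(p,Y \right)} = \frac{\left(-329 + p\right) \left(178 + 140\right)}{3} = \frac{\left(-329 + p\right) 318}{3} = \frac{-104622 + 318 p}{3} = -34874 + 106 p$)
$93814 + G{\left(213 + V{\left(-3 \right)},359 \right)} = 93814 - \left(34874 - 106 \left(213 + \left(6 + 2 \left(-3\right)\right)\right)\right) = 93814 - \left(34874 - 106 \left(213 + \left(6 - 6\right)\right)\right) = 93814 - \left(34874 - 106 \left(213 + 0\right)\right) = 93814 + \left(-34874 + 106 \cdot 213\right) = 93814 + \left(-34874 + 22578\right) = 93814 - 12296 = 81518$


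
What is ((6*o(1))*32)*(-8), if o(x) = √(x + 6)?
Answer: -1536*√7 ≈ -4063.9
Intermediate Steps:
o(x) = √(6 + x)
((6*o(1))*32)*(-8) = ((6*√(6 + 1))*32)*(-8) = ((6*√7)*32)*(-8) = (192*√7)*(-8) = -1536*√7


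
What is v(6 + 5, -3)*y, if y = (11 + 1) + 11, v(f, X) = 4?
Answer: 92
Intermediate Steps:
y = 23 (y = 12 + 11 = 23)
v(6 + 5, -3)*y = 4*23 = 92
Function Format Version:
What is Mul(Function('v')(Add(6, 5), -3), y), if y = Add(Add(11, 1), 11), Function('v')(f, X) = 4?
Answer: 92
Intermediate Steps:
y = 23 (y = Add(12, 11) = 23)
Mul(Function('v')(Add(6, 5), -3), y) = Mul(4, 23) = 92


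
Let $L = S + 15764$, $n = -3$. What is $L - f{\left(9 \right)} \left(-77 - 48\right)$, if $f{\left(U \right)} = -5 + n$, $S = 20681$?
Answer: $35445$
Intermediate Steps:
$f{\left(U \right)} = -8$ ($f{\left(U \right)} = -5 - 3 = -8$)
$L = 36445$ ($L = 20681 + 15764 = 36445$)
$L - f{\left(9 \right)} \left(-77 - 48\right) = 36445 - - 8 \left(-77 - 48\right) = 36445 - \left(-8\right) \left(-125\right) = 36445 - 1000 = 35445$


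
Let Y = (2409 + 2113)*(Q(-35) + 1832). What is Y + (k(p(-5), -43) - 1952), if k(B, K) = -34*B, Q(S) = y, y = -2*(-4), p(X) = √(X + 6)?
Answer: 8318494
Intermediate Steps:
p(X) = √(6 + X)
y = 8
Q(S) = 8
Y = 8320480 (Y = (2409 + 2113)*(8 + 1832) = 4522*1840 = 8320480)
Y + (k(p(-5), -43) - 1952) = 8320480 + (-34*√(6 - 5) - 1952) = 8320480 + (-34*√1 - 1952) = 8320480 + (-34*1 - 1952) = 8320480 + (-34 - 1952) = 8320480 - 1986 = 8318494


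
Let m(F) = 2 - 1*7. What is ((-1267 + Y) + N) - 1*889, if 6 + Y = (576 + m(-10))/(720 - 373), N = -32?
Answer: -760747/347 ≈ -2192.4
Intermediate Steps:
m(F) = -5 (m(F) = 2 - 7 = -5)
Y = -1511/347 (Y = -6 + (576 - 5)/(720 - 373) = -6 + 571/347 = -1511/347 ≈ -4.3545)
((-1267 + Y) + N) - 1*889 = ((-1267 - 1511/347) - 32) - 1*889 = (-441160/347 - 32) - 889 = -452264/347 - 889 = -760747/347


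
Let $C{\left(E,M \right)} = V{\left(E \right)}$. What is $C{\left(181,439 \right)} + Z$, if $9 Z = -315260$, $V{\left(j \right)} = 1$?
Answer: $- \frac{315251}{9} \approx -35028.0$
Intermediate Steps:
$C{\left(E,M \right)} = 1$
$Z = - \frac{315260}{9}$ ($Z = \frac{1}{9} \left(-315260\right) = - \frac{315260}{9} \approx -35029.0$)
$C{\left(181,439 \right)} + Z = 1 - \frac{315260}{9} = - \frac{315251}{9}$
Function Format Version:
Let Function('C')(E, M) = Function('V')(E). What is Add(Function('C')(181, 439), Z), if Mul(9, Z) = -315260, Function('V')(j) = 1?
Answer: Rational(-315251, 9) ≈ -35028.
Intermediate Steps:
Function('C')(E, M) = 1
Z = Rational(-315260, 9) (Z = Mul(Rational(1, 9), -315260) = Rational(-315260, 9) ≈ -35029.)
Add(Function('C')(181, 439), Z) = Add(1, Rational(-315260, 9)) = Rational(-315251, 9)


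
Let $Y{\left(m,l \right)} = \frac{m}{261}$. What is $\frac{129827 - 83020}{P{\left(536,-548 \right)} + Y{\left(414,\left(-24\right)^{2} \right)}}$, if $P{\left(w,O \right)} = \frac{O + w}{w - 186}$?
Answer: $\frac{237545525}{7876} \approx 30161.0$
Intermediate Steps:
$Y{\left(m,l \right)} = \frac{m}{261}$ ($Y{\left(m,l \right)} = m \frac{1}{261} = \frac{m}{261}$)
$P{\left(w,O \right)} = \frac{O + w}{-186 + w}$
$\frac{129827 - 83020}{P{\left(536,-548 \right)} + Y{\left(414,\left(-24\right)^{2} \right)}} = \frac{129827 - 83020}{\frac{-548 + 536}{-186 + 536} + \frac{1}{261} \cdot 414} = \frac{46807}{\frac{1}{350} \left(-12\right) + \frac{46}{29}} = \frac{46807}{- \frac{6}{175} + \frac{46}{29}} = \frac{46807}{\frac{7876}{5075}} = 46807 \cdot \frac{5075}{7876} = \frac{237545525}{7876}$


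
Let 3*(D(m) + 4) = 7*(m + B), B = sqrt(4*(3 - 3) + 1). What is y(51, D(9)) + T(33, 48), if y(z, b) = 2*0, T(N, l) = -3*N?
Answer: -99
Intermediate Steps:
B = 1 (B = sqrt(4*0 + 1) = sqrt(0 + 1) = sqrt(1) = 1)
D(m) = -5/3 + 7*m/3 (D(m) = -4 + (7*(m + 1))/3 = -4 + (7*(1 + m))/3 = -4 + (7 + 7*m)/3 = -4 + (7/3 + 7*m/3) = -5/3 + 7*m/3)
y(z, b) = 0
y(51, D(9)) + T(33, 48) = 0 - 3*33 = 0 - 99 = -99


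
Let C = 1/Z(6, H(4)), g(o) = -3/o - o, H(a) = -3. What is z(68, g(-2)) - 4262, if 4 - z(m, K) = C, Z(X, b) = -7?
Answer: -29805/7 ≈ -4257.9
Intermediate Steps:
g(o) = -o - 3/o
C = -1/7 (C = 1/(-7) = -1/7 ≈ -0.14286)
z(m, K) = 29/7 (z(m, K) = 4 - 1*(-1/7) = 4 + 1/7 = 29/7)
z(68, g(-2)) - 4262 = 29/7 - 4262 = -29805/7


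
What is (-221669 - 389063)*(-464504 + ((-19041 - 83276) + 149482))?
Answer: 254882282148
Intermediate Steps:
(-221669 - 389063)*(-464504 + ((-19041 - 83276) + 149482)) = -610732*(-464504 + (-102317 + 149482)) = -610732*(-464504 + 47165) = -610732*(-417339) = 254882282148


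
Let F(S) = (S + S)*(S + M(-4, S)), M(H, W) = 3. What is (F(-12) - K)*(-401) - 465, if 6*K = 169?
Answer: -454717/6 ≈ -75786.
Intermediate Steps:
K = 169/6 (K = (⅙)*169 = 169/6 ≈ 28.167)
F(S) = 2*S*(3 + S) (F(S) = (S + S)*(S + 3) = (2*S)*(3 + S) = 2*S*(3 + S))
(F(-12) - K)*(-401) - 465 = (2*(-12)*(3 - 12) - 1*169/6)*(-401) - 465 = (2*(-12)*(-9) - 169/6)*(-401) - 465 = (216 - 169/6)*(-401) - 465 = (1127/6)*(-401) - 465 = -451927/6 - 465 = -454717/6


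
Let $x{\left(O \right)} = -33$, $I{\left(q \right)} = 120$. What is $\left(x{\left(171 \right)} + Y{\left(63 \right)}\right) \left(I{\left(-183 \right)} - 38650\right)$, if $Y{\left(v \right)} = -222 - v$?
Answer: $12252540$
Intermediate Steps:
$\left(x{\left(171 \right)} + Y{\left(63 \right)}\right) \left(I{\left(-183 \right)} - 38650\right) = \left(-33 - 285\right) \left(120 - 38650\right) = \left(-33 - 285\right) \left(-38530\right) = \left(-318\right) \left(-38530\right) = 12252540$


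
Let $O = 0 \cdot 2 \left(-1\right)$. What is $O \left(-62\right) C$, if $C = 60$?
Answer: $0$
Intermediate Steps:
$O = 0$ ($O = 0 \left(-1\right) = 0$)
$O \left(-62\right) C = 0 \left(-62\right) 60 = 0 \cdot 60 = 0$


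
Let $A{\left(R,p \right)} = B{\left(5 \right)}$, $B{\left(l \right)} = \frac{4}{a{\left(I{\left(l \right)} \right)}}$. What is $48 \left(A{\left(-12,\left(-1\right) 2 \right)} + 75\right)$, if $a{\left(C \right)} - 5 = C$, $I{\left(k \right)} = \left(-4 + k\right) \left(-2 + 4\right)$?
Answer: $\frac{25392}{7} \approx 3627.4$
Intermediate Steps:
$I{\left(k \right)} = -8 + 2 k$ ($I{\left(k \right)} = \left(-4 + k\right) 2 = -8 + 2 k$)
$a{\left(C \right)} = 5 + C$
$B{\left(l \right)} = \frac{4}{-3 + 2 l}$ ($B{\left(l \right)} = \frac{4}{5 + \left(-8 + 2 l\right)} = \frac{4}{-3 + 2 l}$)
$A{\left(R,p \right)} = \frac{4}{7}$ ($A{\left(R,p \right)} = \frac{4}{-3 + 2 \cdot 5} = \frac{4}{-3 + 10} = \frac{4}{7}$)
$48 \left(A{\left(-12,\left(-1\right) 2 \right)} + 75\right) = 48 \left(\frac{4}{7} + 75\right) = 48 \cdot \frac{529}{7} = \frac{25392}{7}$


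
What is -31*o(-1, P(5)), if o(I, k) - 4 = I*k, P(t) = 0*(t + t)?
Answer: -124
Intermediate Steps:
P(t) = 0 (P(t) = 0*(2*t) = 0)
o(I, k) = 4 + I*k
-31*o(-1, P(5)) = -31*(4 - 1*0) = -31*(4 + 0) = -31*4 = -124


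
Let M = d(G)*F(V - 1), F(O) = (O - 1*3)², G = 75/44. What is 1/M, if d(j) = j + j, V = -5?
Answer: 22/6075 ≈ 0.0036214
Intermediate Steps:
G = 75/44 (G = 75*(1/44) = 75/44 ≈ 1.7045)
d(j) = 2*j
F(O) = (-3 + O)² (F(O) = (O - 3)² = (-3 + O)²)
M = 6075/22 (M = (2*(75/44))*(-3 + (-5 - 1))² = 75*(-3 - 6)²/22 = (75/22)*(-9)² = (75/22)*81 = 6075/22 ≈ 276.14)
1/M = 1/(6075/22) = 22/6075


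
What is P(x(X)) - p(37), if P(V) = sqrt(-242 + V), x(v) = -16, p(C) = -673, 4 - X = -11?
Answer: 673 + I*sqrt(258) ≈ 673.0 + 16.062*I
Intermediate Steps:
X = 15 (X = 4 - 1*(-11) = 4 + 11 = 15)
P(x(X)) - p(37) = sqrt(-242 - 16) - 1*(-673) = sqrt(-258) + 673 = I*sqrt(258) + 673 = 673 + I*sqrt(258)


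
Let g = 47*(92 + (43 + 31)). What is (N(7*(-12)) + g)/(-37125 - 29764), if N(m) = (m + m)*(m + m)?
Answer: -36026/66889 ≈ -0.53859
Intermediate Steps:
N(m) = 4*m**2 (N(m) = (2*m)*(2*m) = 4*m**2)
g = 7802 (g = 47*(92 + 74) = 47*166 = 7802)
(N(7*(-12)) + g)/(-37125 - 29764) = (4*(7*(-12))**2 + 7802)/(-37125 - 29764) = (4*(-84)**2 + 7802)/(-66889) = (4*7056 + 7802)*(-1/66889) = (28224 + 7802)*(-1/66889) = 36026*(-1/66889) = -36026/66889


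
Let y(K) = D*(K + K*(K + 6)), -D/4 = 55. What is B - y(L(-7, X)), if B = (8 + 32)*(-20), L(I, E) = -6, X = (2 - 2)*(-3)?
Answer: -2120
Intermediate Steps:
D = -220 (D = -4*55 = -220)
X = 0 (X = 0*(-3) = 0)
y(K) = -220*K - 220*K*(6 + K) (y(K) = -220*(K + K*(K + 6)) = -220*(K + K*(6 + K)) = -220*K - 220*K*(6 + K))
B = -800 (B = 40*(-20) = -800)
B - y(L(-7, X)) = -800 - (-220)*(-6)*(7 - 6) = -800 - (-220)*(-6) = -800 - 1*1320 = -800 - 1320 = -2120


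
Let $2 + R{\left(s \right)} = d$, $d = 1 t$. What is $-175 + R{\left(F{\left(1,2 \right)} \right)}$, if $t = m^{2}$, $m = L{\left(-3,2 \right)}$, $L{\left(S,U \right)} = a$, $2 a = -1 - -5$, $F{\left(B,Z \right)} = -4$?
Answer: $-173$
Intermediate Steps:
$a = 2$ ($a = \frac{-1 - -5}{2} = \frac{-1 + 5}{2} = \frac{1}{2} \cdot 4 = 2$)
$L{\left(S,U \right)} = 2$
$m = 2$
$t = 4$ ($t = 2^{2} = 4$)
$d = 4$ ($d = 1 \cdot 4 = 4$)
$R{\left(s \right)} = 2$ ($R{\left(s \right)} = -2 + 4 = 2$)
$-175 + R{\left(F{\left(1,2 \right)} \right)} = -175 + 2 = -173$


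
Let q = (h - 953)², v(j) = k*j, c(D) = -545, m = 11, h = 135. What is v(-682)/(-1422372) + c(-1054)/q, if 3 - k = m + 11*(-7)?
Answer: 2559370371/79311936844 ≈ 0.032270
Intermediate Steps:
k = 69 (k = 3 - (11 + 11*(-7)) = 3 - (11 - 77) = 3 - 1*(-66) = 3 + 66 = 69)
v(j) = 69*j
q = 669124 (q = (135 - 953)² = (-818)² = 669124)
v(-682)/(-1422372) + c(-1054)/q = (69*(-682))/(-1422372) - 545/669124 = -47058*(-1/1422372) - 545*1/669124 = 7843/237062 - 545/669124 = 2559370371/79311936844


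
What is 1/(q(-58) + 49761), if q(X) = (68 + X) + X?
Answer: 1/49713 ≈ 2.0115e-5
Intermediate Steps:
q(X) = 68 + 2*X
1/(q(-58) + 49761) = 1/((68 + 2*(-58)) + 49761) = 1/((68 - 116) + 49761) = 1/(-48 + 49761) = 1/49713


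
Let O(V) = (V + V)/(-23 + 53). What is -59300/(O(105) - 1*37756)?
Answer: 59300/37749 ≈ 1.5709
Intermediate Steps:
O(V) = V/15 (O(V) = (2*V)/30 = (2*V)*(1/30) = V/15)
-59300/(O(105) - 1*37756) = -59300/((1/15)*105 - 1*37756) = -59300/(7 - 37756) = -59300/(-37749) = -59300*(-1/37749) = 59300/37749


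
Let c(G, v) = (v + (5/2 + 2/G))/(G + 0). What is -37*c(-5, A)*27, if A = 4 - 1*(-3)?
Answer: 90909/50 ≈ 1818.2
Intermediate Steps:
A = 7 (A = 4 + 3 = 7)
c(G, v) = (5/2 + v + 2/G)/G (c(G, v) = (v + (5*(½) + 2/G))/G = (v + (5/2 + 2/G))/G = (5/2 + v + 2/G)/G)
-37*c(-5, A)*27 = -37*(4 - 5*(5 + 2*7))/(2*(-5)²)*27 = -37*(4 - 5*(5 + 14))/(2*25)*27 = -37*(4 - 5*19)/(2*25)*27 = -37*(4 - 95)/(2*25)*27 = -37*(-91)/(2*25)*27 = -37*(-91/50)*27 = (3367/50)*27 = 90909/50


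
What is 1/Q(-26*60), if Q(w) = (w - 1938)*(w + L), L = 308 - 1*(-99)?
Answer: 1/4033194 ≈ 2.4794e-7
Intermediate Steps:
L = 407 (L = 308 + 99 = 407)
Q(w) = (-1938 + w)*(407 + w) (Q(w) = (w - 1938)*(w + 407) = (-1938 + w)*(407 + w))
1/Q(-26*60) = 1/(-788766 + (-26*60)² - (-39806)*60) = 1/(-788766 + (-1560)² - 1531*(-1560)) = 1/(-788766 + 2433600 + 2388360) = 1/4033194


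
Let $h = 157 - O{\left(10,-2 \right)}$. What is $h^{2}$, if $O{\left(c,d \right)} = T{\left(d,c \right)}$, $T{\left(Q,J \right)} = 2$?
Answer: $24025$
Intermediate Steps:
$O{\left(c,d \right)} = 2$
$h = 155$ ($h = 157 - 2 = 155$)
$h^{2} = 155^{2} = 24025$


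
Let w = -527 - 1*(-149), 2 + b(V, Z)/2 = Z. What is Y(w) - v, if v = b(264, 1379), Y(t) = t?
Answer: -3132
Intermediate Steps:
b(V, Z) = -4 + 2*Z
w = -378 (w = -527 + 149 = -378)
v = 2754 (v = -4 + 2*1379 = -4 + 2758 = 2754)
Y(w) - v = -378 - 1*2754 = -378 - 2754 = -3132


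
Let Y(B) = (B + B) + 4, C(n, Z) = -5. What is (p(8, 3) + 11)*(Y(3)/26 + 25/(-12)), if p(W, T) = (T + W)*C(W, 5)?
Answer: 2915/39 ≈ 74.744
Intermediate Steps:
Y(B) = 4 + 2*B (Y(B) = 2*B + 4 = 4 + 2*B)
p(W, T) = -5*T - 5*W (p(W, T) = (T + W)*(-5) = -5*T - 5*W)
(p(8, 3) + 11)*(Y(3)/26 + 25/(-12)) = ((-5*3 - 5*8) + 11)*((4 + 2*3)/26 + 25/(-12)) = ((-15 - 40) + 11)*((4 + 6)*(1/26) + 25*(-1/12)) = (-55 + 11)*(10*(1/26) - 25/12) = -44*(5/13 - 25/12) = -44*(-265/156) = 2915/39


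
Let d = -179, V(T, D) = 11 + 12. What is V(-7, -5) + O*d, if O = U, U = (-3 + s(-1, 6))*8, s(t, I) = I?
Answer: -4273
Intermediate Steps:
V(T, D) = 23
U = 24 (U = (-3 + 6)*8 = 3*8 = 24)
O = 24
V(-7, -5) + O*d = 23 + 24*(-179) = 23 - 4296 = -4273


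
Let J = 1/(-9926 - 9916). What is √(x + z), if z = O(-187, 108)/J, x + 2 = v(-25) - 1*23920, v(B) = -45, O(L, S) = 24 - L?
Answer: I*√4210629 ≈ 2052.0*I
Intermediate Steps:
J = -1/19842 (J = 1/(-19842) = -1/19842 ≈ -5.0398e-5)
x = -23967 (x = -2 + (-45 - 1*23920) = -2 + (-45 - 23920) = -2 - 23965 = -23967)
z = -4186662 (z = (24 - 1*(-187))/(-1/19842) = (24 + 187)*(-19842) = 211*(-19842) = -4186662)
√(x + z) = √(-23967 - 4186662) = √(-4210629) = I*√4210629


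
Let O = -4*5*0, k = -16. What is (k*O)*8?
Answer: 0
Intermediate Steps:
O = 0 (O = -20*0 = 0)
(k*O)*8 = -16*0*8 = 0*8 = 0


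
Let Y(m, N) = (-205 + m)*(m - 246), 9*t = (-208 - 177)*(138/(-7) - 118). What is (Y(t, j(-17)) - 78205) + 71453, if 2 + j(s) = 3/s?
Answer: 2599450138/81 ≈ 3.2092e+7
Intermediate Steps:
j(s) = -2 + 3/s
t = 53020/9 (t = ((-208 - 177)*(138/(-7) - 118))/9 = (-385*(138*(-1/7) - 118))/9 = (-385*(-138/7 - 118))/9 = (-385*(-964/7))/9 = (1/9)*53020 = 53020/9 ≈ 5891.1)
Y(m, N) = (-246 + m)*(-205 + m) (Y(m, N) = (-205 + m)*(-246 + m) = (-246 + m)*(-205 + m))
(Y(t, j(-17)) - 78205) + 71453 = ((50430 + (53020/9)**2 - 451*53020/9) - 78205) + 71453 = ((50430 + 2811120400/81 - 23912020/9) - 78205) + 71453 = (2599997050/81 - 78205) + 71453 = 2593662445/81 + 71453 = 2599450138/81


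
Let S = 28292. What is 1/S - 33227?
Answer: -940058283/28292 ≈ -33227.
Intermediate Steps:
1/S - 33227 = 1/28292 - 33227 = -940058283/28292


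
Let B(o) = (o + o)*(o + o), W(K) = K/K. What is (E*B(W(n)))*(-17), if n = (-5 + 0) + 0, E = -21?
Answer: 1428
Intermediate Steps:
n = -5 (n = -5 + 0 = -5)
W(K) = 1
B(o) = 4*o² (B(o) = (2*o)*(2*o) = 4*o²)
(E*B(W(n)))*(-17) = -84*1²*(-17) = -84*(-17) = 1428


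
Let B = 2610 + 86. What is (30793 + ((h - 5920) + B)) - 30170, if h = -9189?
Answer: -11790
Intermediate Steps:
B = 2696
(30793 + ((h - 5920) + B)) - 30170 = (30793 + ((-9189 - 5920) + 2696)) - 30170 = (30793 + (-15109 + 2696)) - 30170 = (30793 - 12413) - 30170 = 18380 - 30170 = -11790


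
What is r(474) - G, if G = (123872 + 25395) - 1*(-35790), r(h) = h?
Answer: -184583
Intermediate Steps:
G = 185057 (G = 149267 + 35790 = 185057)
r(474) - G = 474 - 1*185057 = 474 - 185057 = -184583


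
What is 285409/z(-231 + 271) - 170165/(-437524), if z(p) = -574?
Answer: -62387806303/125569388 ≈ -496.84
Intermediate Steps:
285409/z(-231 + 271) - 170165/(-437524) = 285409/(-574) - 170165/(-437524) = 285409*(-1/574) - 170165*(-1/437524) = -285409/574 + 170165/437524 = -62387806303/125569388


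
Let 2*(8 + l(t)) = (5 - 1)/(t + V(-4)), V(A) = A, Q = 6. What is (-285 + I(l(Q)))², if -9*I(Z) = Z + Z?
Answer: 6507601/81 ≈ 80341.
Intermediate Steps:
l(t) = -8 + 2/(-4 + t) (l(t) = -8 + ((5 - 1)/(t - 4))/2 = -8 + (4/(-4 + t))/2 = -8 + 2/(-4 + t))
I(Z) = -2*Z/9 (I(Z) = -(Z + Z)/9 = -2*Z/9)
(-285 + I(l(Q)))² = (-285 - 4*(17 - 4*6)/(9*(-4 + 6)))² = (-285 - 4*(17 - 24)/(9*2))² = (-285 - 4*(-7)/(9*2))² = (-285 - 2/9*(-7))² = (-285 + 14/9)² = (-2551/9)² = 6507601/81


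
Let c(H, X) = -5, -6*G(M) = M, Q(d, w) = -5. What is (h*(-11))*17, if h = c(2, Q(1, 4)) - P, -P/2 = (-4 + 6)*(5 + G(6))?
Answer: -2057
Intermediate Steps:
G(M) = -M/6
P = -16 (P = -2*(-4 + 6)*(5 - ⅙*6) = -4*(5 - 1) = -4*4 = -2*8 = -16)
h = 11 (h = -5 - 1*(-16) = -5 + 16 = 11)
(h*(-11))*17 = (11*(-11))*17 = -121*17 = -2057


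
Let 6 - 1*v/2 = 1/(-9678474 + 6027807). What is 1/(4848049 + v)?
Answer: 3650667/17698656306689 ≈ 2.0627e-7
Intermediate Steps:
v = 43808006/3650667 (v = 12 - 2/(-9678474 + 6027807) = 12 - 2/(-3650667) = 12 - 2*(-1/3650667) = 12 + 2/3650667 = 43808006/3650667 ≈ 12.000)
1/(4848049 + v) = 1/(4848049 + 43808006/3650667) = 1/(17698656306689/3650667) = 3650667/17698656306689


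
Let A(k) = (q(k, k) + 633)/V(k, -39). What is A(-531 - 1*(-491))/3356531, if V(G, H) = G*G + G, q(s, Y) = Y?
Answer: 593/5236188360 ≈ 1.1325e-7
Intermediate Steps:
V(G, H) = G + G² (V(G, H) = G² + G = G + G²)
A(k) = (633 + k)/(k*(1 + k)) (A(k) = (k + 633)/((k*(1 + k))) = (633 + k)*(1/(k*(1 + k))) = (633 + k)/(k*(1 + k)))
A(-531 - 1*(-491))/3356531 = ((633 + (-531 - 1*(-491)))/((-531 - 1*(-491))*(1 + (-531 - 1*(-491)))))/3356531 = ((633 + (-531 + 491))/((-531 + 491)*(1 + (-531 + 491))))*(1/3356531) = ((633 - 40)/((-40)*(1 - 40)))*(1/3356531) = -1/40*593/(-39)*(1/3356531) = -1/40*(-1/39)*593*(1/3356531) = (593/1560)*(1/3356531) = 593/5236188360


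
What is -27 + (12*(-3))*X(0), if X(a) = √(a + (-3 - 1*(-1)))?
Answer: -27 - 36*I*√2 ≈ -27.0 - 50.912*I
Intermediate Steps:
X(a) = √(-2 + a) (X(a) = √(a + (-3 + 1)) = √(a - 2) = √(-2 + a))
-27 + (12*(-3))*X(0) = -27 + (12*(-3))*√(-2 + 0) = -27 - 36*I*√2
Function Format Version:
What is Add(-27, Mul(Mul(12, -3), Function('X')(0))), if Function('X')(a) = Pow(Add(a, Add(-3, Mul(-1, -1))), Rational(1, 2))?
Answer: Add(-27, Mul(-36, I, Pow(2, Rational(1, 2)))) ≈ Add(-27.000, Mul(-50.912, I))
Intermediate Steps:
Function('X')(a) = Pow(Add(-2, a), Rational(1, 2)) (Function('X')(a) = Pow(Add(a, Add(-3, 1)), Rational(1, 2)) = Pow(Add(a, -2), Rational(1, 2)) = Pow(Add(-2, a), Rational(1, 2)))
Add(-27, Mul(Mul(12, -3), Function('X')(0))) = Add(-27, Mul(Mul(12, -3), Pow(Add(-2, 0), Rational(1, 2)))) = Add(-27, Mul(-36, Pow(-2, Rational(1, 2)))) = Add(-27, Mul(-36, Mul(I, Pow(2, Rational(1, 2))))) = Add(-27, Mul(-36, I, Pow(2, Rational(1, 2))))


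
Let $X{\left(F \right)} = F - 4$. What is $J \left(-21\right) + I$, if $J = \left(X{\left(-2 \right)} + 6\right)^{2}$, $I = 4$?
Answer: $4$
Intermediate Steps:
$X{\left(F \right)} = -4 + F$
$J = 0$ ($J = \left(\left(-4 - 2\right) + 6\right)^{2} = \left(-6 + 6\right)^{2} = 0^{2} = 0$)
$J \left(-21\right) + I = 0 \left(-21\right) + 4 = 0 + 4 = 4$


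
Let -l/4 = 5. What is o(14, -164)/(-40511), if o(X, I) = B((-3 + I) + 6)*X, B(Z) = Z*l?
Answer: -45080/40511 ≈ -1.1128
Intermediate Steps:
l = -20 (l = -4*5 = -20)
B(Z) = -20*Z (B(Z) = Z*(-20) = -20*Z)
o(X, I) = X*(-60 - 20*I) (o(X, I) = (-20*((-3 + I) + 6))*X = (-20*(3 + I))*X = (-60 - 20*I)*X = X*(-60 - 20*I))
o(14, -164)/(-40511) = (20*14*(-3 - 1*(-164)))/(-40511) = (20*14*(-3 + 164))*(-1/40511) = (20*14*161)*(-1/40511) = 45080*(-1/40511) = -45080/40511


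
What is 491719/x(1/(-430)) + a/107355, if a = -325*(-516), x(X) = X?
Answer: -1513270128510/7157 ≈ -2.1144e+8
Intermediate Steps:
a = 167700
491719/x(1/(-430)) + a/107355 = 491719/(1/(-430)) + 167700/107355 = 491719/(-1/430) + 167700*(1/107355) = 491719*(-430) + 11180/7157 = -211439170 + 11180/7157 = -1513270128510/7157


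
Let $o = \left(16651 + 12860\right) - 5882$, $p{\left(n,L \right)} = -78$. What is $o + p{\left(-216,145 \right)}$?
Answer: $23551$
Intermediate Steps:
$o = 23629$ ($o = 29511 - 5882 = 23629$)
$o + p{\left(-216,145 \right)} = 23629 - 78 = 23551$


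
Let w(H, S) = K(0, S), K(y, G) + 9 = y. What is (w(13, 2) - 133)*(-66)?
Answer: 9372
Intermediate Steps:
K(y, G) = -9 + y
w(H, S) = -9 (w(H, S) = -9 + 0 = -9)
(w(13, 2) - 133)*(-66) = (-9 - 133)*(-66) = -142*(-66) = 9372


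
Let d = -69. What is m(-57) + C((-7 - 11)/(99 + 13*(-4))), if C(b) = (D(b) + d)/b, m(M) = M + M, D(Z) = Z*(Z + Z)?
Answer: 18443/282 ≈ 65.401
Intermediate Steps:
D(Z) = 2*Z**2 (D(Z) = Z*(2*Z) = 2*Z**2)
m(M) = 2*M
C(b) = (-69 + 2*b**2)/b (C(b) = (2*b**2 - 69)/b = (-69 + 2*b**2)/b)
m(-57) + C((-7 - 11)/(99 + 13*(-4))) = 2*(-57) + (-69*(99 + 13*(-4))/(-7 - 11) + 2*((-7 - 11)/(99 + 13*(-4)))) = -114 + (-69/((-18/(99 - 52))) + 2*(-18/(99 - 52))) = -114 + (-69/((-18/47)) + 2*(-18/47)) = -114 + (-69/((-18*1/47)) + 2*(-18*1/47)) = -114 + (-69/(-18/47) + 2*(-18/47)) = -114 + (-69*(-47/18) - 36/47) = -114 + (1081/6 - 36/47) = -114 + 50591/282 = 18443/282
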